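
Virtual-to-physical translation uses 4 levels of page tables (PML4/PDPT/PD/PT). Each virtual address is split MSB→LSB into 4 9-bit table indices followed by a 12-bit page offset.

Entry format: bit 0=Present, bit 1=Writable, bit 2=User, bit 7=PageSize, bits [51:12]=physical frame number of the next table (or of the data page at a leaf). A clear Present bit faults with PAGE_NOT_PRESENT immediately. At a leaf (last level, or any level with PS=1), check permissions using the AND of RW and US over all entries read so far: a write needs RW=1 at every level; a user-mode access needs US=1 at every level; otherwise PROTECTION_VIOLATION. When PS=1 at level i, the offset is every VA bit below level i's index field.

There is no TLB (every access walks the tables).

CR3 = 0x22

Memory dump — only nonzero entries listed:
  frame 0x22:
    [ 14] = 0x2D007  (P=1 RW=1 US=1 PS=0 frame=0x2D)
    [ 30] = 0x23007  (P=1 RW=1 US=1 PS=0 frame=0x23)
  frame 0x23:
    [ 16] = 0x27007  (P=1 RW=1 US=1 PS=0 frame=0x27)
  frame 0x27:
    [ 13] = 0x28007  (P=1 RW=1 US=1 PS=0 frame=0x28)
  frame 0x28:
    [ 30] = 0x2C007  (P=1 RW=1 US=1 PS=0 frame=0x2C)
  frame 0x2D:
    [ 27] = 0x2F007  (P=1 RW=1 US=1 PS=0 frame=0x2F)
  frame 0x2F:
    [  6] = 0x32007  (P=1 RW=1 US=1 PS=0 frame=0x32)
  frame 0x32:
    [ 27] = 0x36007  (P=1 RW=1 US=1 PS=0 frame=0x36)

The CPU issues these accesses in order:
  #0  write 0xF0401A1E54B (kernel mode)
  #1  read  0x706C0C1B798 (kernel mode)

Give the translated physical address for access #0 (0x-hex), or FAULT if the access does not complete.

Trace:
#0 VA=0xF0401A1E54B (w,kernel):
  L0 @0x22[30] → 0x23007  P=1,RW=1,US=1,PS=0
  L1 @0x23[16] → 0x27007  P=1,RW=1,US=1,PS=0
  L2 @0x27[13] → 0x28007  P=1,RW=1,US=1,PS=0
  L3 @0x28[30] → 0x2C007  P=1,RW=1,US=1,PS=0
  ⇒ phys 0x2C54B  [4 reads]
#1 VA=0x706C0C1B798 (r,kernel):
  L0 @0x22[14] → 0x2D007  P=1,RW=1,US=1,PS=0
  L1 @0x2D[27] → 0x2F007  P=1,RW=1,US=1,PS=0
  L2 @0x2F[6] → 0x32007  P=1,RW=1,US=1,PS=0
  L3 @0x32[27] → 0x36007  P=1,RW=1,US=1,PS=0
  ⇒ phys 0x36798  [4 reads]

Access #0 PA: 0x2C54B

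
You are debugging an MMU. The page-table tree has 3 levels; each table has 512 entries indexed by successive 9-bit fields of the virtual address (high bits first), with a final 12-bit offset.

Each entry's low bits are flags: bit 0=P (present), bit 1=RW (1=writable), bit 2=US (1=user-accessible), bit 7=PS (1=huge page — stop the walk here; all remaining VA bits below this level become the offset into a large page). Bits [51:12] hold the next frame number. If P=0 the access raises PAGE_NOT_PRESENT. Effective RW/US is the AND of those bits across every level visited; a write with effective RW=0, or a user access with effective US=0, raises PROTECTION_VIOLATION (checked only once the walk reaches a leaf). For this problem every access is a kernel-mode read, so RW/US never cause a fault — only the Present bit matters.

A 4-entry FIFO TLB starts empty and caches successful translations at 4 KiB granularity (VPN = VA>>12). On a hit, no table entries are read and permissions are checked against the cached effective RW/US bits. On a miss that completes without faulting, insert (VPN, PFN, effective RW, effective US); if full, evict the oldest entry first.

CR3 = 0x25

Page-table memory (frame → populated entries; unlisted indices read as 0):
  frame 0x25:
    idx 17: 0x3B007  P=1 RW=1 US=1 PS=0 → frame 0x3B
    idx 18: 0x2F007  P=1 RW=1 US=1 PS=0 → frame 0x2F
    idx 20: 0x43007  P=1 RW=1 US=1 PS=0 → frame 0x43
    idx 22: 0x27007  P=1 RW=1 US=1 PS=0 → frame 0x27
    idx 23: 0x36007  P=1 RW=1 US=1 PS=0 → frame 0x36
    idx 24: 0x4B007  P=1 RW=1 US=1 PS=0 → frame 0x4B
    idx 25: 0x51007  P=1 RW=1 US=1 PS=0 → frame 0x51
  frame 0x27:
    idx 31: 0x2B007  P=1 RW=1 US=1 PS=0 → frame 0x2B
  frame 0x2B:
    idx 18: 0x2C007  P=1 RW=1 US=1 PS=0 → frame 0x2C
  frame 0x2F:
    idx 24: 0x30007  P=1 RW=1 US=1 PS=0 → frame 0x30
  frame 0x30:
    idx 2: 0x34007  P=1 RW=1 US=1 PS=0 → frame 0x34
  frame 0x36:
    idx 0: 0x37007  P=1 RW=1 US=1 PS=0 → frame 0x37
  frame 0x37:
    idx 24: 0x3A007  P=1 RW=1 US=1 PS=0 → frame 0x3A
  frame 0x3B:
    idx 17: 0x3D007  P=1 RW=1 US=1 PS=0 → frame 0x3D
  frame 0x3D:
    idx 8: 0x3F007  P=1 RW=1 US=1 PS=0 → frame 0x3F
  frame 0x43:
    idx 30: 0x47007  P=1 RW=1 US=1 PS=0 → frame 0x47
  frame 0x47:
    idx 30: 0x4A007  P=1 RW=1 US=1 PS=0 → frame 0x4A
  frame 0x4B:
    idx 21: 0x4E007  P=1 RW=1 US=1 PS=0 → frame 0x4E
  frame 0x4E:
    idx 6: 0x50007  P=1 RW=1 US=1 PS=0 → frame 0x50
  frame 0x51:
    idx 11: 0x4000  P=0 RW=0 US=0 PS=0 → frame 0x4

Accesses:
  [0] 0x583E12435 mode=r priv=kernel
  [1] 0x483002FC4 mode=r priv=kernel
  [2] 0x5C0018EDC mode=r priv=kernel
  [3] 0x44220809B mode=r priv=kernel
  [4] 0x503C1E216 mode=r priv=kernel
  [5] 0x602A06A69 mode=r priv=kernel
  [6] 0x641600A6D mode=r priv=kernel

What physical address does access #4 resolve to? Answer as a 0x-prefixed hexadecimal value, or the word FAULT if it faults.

Trace:
#0 VA=0x583E12435 (r,kernel):
  lvl0: tbl 0x25, slot 22 ⇒ 0x27007 (P1/RW1/US1/PS0)
  lvl1: tbl 0x27, slot 31 ⇒ 0x2B007 (P1/RW1/US1/PS0)
  lvl2: tbl 0x2B, slot 18 ⇒ 0x2C007 (P1/RW1/US1/PS0)
  ✓ 0x2C435  — 3 lookups
#1 VA=0x483002FC4 (r,kernel):
  lvl0: tbl 0x25, slot 18 ⇒ 0x2F007 (P1/RW1/US1/PS0)
  lvl1: tbl 0x2F, slot 24 ⇒ 0x30007 (P1/RW1/US1/PS0)
  lvl2: tbl 0x30, slot 2 ⇒ 0x34007 (P1/RW1/US1/PS0)
  ✓ 0x34FC4  — 3 lookups
#2 VA=0x5C0018EDC (r,kernel):
  lvl0: tbl 0x25, slot 23 ⇒ 0x36007 (P1/RW1/US1/PS0)
  lvl1: tbl 0x36, slot 0 ⇒ 0x37007 (P1/RW1/US1/PS0)
  lvl2: tbl 0x37, slot 24 ⇒ 0x3A007 (P1/RW1/US1/PS0)
  ✓ 0x3AEDC  — 3 lookups
#3 VA=0x44220809B (r,kernel):
  lvl0: tbl 0x25, slot 17 ⇒ 0x3B007 (P1/RW1/US1/PS0)
  lvl1: tbl 0x3B, slot 17 ⇒ 0x3D007 (P1/RW1/US1/PS0)
  lvl2: tbl 0x3D, slot 8 ⇒ 0x3F007 (P1/RW1/US1/PS0)
  ✓ 0x3F09B  — 3 lookups
#4 VA=0x503C1E216 (r,kernel):
  lvl0: tbl 0x25, slot 20 ⇒ 0x43007 (P1/RW1/US1/PS0)
  lvl1: tbl 0x43, slot 30 ⇒ 0x47007 (P1/RW1/US1/PS0)
  lvl2: tbl 0x47, slot 30 ⇒ 0x4A007 (P1/RW1/US1/PS0)
  ✓ 0x4A216  — 3 lookups
#5 VA=0x602A06A69 (r,kernel):
  lvl0: tbl 0x25, slot 24 ⇒ 0x4B007 (P1/RW1/US1/PS0)
  lvl1: tbl 0x4B, slot 21 ⇒ 0x4E007 (P1/RW1/US1/PS0)
  lvl2: tbl 0x4E, slot 6 ⇒ 0x50007 (P1/RW1/US1/PS0)
  ✓ 0x50A69  — 3 lookups
#6 VA=0x641600A6D (r,kernel):
  lvl0: tbl 0x25, slot 25 ⇒ 0x51007 (P1/RW1/US1/PS0)
  lvl1: tbl 0x51, slot 11 ⇒ 0x4000 (P0/RW0/US0/PS0)
  ⇒ fault: PAGE_NOT_PRESENT  — 2 lookups

Access #4 PA: 0x4A216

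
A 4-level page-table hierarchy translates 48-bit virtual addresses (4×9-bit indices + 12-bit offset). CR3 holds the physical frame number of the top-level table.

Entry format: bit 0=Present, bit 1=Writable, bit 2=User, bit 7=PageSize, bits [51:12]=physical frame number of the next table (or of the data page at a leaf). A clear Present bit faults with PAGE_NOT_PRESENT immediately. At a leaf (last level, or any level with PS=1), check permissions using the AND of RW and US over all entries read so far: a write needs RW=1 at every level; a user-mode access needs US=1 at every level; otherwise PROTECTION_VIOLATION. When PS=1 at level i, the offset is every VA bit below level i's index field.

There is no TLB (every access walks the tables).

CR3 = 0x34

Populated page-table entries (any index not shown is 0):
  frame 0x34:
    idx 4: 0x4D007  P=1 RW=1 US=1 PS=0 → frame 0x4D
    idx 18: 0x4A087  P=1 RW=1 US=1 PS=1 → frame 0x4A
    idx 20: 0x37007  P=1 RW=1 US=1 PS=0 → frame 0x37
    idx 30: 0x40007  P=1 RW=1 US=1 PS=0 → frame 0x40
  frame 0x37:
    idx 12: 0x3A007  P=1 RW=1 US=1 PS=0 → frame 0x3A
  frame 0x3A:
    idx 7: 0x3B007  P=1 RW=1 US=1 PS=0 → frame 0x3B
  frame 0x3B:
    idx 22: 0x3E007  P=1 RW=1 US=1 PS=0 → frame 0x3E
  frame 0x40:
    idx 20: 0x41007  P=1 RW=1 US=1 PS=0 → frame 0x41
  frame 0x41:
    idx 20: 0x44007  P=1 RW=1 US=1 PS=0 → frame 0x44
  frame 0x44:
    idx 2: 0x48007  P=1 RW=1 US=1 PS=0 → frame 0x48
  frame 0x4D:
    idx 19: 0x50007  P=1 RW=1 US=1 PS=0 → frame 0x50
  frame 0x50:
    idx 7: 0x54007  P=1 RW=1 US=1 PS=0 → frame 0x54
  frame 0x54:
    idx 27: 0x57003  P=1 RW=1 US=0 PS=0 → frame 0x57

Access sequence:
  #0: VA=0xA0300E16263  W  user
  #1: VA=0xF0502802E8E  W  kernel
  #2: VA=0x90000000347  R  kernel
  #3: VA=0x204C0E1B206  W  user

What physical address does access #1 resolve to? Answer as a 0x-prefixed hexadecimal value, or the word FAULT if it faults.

Per-access translation:
#0 VA=0xA0300E16263 (w,user):
  lvl0: tbl 0x34, slot 20 ⇒ 0x37007 (P1/RW1/US1/PS0)
  lvl1: tbl 0x37, slot 12 ⇒ 0x3A007 (P1/RW1/US1/PS0)
  lvl2: tbl 0x3A, slot 7 ⇒ 0x3B007 (P1/RW1/US1/PS0)
  lvl3: tbl 0x3B, slot 22 ⇒ 0x3E007 (P1/RW1/US1/PS0)
  → PA=0x3E263  (4 entries read)
#1 VA=0xF0502802E8E (w,kernel):
  lvl0: tbl 0x34, slot 30 ⇒ 0x40007 (P1/RW1/US1/PS0)
  lvl1: tbl 0x40, slot 20 ⇒ 0x41007 (P1/RW1/US1/PS0)
  lvl2: tbl 0x41, slot 20 ⇒ 0x44007 (P1/RW1/US1/PS0)
  lvl3: tbl 0x44, slot 2 ⇒ 0x48007 (P1/RW1/US1/PS0)
  → PA=0x48E8E  (4 entries read)
#2 VA=0x90000000347 (r,kernel):
  lvl0: tbl 0x34, slot 18 ⇒ 0x4A087 (P1/RW1/US1/PS1)
  → PA=0x4A347 (huge @L0)  (1 entries read)
#3 VA=0x204C0E1B206 (w,user):
  lvl0: tbl 0x34, slot 4 ⇒ 0x4D007 (P1/RW1/US1/PS0)
  lvl1: tbl 0x4D, slot 19 ⇒ 0x50007 (P1/RW1/US1/PS0)
  lvl2: tbl 0x50, slot 7 ⇒ 0x54007 (P1/RW1/US1/PS0)
  lvl3: tbl 0x54, slot 27 ⇒ 0x57003 (P1/RW1/US0/PS0)
  ⇒ fault: PROTECTION_VIOLATION  — 4 lookups

Access #1 PA: 0x48E8E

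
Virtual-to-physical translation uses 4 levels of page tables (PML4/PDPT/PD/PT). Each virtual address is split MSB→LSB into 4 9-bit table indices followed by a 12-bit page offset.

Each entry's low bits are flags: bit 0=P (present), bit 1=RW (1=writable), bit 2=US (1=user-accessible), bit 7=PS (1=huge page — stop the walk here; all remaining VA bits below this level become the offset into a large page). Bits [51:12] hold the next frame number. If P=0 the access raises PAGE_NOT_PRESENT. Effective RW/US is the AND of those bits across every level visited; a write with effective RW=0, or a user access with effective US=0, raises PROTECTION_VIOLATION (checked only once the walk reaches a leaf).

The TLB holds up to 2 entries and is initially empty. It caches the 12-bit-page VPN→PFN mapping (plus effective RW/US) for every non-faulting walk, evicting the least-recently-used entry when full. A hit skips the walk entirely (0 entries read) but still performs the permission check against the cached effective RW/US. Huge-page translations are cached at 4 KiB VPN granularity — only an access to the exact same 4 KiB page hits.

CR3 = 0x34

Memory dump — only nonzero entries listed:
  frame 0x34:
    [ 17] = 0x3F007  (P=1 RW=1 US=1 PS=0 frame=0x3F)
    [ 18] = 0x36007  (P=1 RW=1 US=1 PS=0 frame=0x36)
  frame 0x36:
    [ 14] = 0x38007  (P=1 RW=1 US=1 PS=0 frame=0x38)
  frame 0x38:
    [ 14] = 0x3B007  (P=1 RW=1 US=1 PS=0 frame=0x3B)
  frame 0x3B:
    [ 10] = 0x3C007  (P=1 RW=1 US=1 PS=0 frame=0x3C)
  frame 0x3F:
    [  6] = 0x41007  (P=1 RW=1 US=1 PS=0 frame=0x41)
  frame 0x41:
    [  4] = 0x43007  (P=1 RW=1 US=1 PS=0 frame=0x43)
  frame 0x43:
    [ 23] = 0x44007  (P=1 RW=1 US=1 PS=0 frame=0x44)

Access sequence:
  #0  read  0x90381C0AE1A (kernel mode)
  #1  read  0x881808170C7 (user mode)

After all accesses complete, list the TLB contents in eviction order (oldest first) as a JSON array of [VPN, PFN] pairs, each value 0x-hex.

Per-access translation:
#0 VA=0x90381C0AE1A (r,kernel):
  lvl0: tbl 0x34, slot 18 ⇒ 0x36007 (P1/RW1/US1/PS0)
  lvl1: tbl 0x36, slot 14 ⇒ 0x38007 (P1/RW1/US1/PS0)
  lvl2: tbl 0x38, slot 14 ⇒ 0x3B007 (P1/RW1/US1/PS0)
  lvl3: tbl 0x3B, slot 10 ⇒ 0x3C007 (P1/RW1/US1/PS0)
  ✓ 0x3CE1A  — 4 lookups
#1 VA=0x881808170C7 (r,user):
  lvl0: tbl 0x34, slot 17 ⇒ 0x3F007 (P1/RW1/US1/PS0)
  lvl1: tbl 0x3F, slot 6 ⇒ 0x41007 (P1/RW1/US1/PS0)
  lvl2: tbl 0x41, slot 4 ⇒ 0x43007 (P1/RW1/US1/PS0)
  lvl3: tbl 0x43, slot 23 ⇒ 0x44007 (P1/RW1/US1/PS0)
  ✓ 0x440C7  — 4 lookups

TLB: [["0x90381C0A", "0x3C"], ["0x88180817", "0x44"]]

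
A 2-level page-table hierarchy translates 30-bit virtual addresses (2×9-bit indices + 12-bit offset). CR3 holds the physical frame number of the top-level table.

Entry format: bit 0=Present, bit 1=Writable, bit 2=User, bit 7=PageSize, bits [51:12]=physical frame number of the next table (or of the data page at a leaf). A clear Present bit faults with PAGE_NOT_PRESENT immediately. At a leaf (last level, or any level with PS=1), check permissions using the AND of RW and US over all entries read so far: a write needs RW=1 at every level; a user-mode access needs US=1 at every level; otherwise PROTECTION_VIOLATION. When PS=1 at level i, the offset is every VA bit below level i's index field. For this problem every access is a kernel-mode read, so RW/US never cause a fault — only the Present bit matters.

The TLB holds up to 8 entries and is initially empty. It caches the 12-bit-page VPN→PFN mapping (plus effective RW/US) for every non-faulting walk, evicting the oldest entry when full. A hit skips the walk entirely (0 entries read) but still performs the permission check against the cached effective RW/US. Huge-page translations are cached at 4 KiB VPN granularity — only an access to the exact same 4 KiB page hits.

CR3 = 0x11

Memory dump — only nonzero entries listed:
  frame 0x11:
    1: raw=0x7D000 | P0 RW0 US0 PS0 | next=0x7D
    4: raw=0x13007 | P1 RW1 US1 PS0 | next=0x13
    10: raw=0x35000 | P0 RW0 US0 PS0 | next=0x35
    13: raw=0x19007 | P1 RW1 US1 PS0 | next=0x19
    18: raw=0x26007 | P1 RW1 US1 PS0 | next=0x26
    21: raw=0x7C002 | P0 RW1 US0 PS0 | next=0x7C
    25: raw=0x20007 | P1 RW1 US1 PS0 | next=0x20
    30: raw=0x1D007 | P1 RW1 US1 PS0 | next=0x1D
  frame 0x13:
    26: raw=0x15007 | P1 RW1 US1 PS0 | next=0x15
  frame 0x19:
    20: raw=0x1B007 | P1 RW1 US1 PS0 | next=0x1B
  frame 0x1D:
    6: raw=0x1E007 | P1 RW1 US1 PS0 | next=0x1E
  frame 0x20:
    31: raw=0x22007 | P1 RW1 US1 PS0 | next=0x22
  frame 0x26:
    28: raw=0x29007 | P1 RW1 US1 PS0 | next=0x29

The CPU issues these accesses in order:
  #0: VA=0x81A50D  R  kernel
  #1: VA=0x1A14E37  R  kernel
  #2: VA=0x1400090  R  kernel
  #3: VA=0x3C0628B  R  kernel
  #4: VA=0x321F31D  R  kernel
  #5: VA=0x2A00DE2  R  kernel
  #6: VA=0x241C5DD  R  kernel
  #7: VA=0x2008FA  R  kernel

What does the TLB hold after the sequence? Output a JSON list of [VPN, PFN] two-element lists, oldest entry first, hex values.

Trace:
#0 VA=0x81A50D (r,kernel):
  lvl0: tbl 0x11, slot 4 ⇒ 0x13007 (P1/RW1/US1/PS0)
  lvl1: tbl 0x13, slot 26 ⇒ 0x15007 (P1/RW1/US1/PS0)
  ⇒ phys 0x1550D  [2 reads]
#1 VA=0x1A14E37 (r,kernel):
  lvl0: tbl 0x11, slot 13 ⇒ 0x19007 (P1/RW1/US1/PS0)
  lvl1: tbl 0x19, slot 20 ⇒ 0x1B007 (P1/RW1/US1/PS0)
  ⇒ phys 0x1BE37  [2 reads]
#2 VA=0x1400090 (r,kernel):
  lvl0: tbl 0x11, slot 10 ⇒ 0x35000 (P0/RW0/US0/PS0)
  → PAGE_NOT_PRESENT  (1 entries read)
#3 VA=0x3C0628B (r,kernel):
  lvl0: tbl 0x11, slot 30 ⇒ 0x1D007 (P1/RW1/US1/PS0)
  lvl1: tbl 0x1D, slot 6 ⇒ 0x1E007 (P1/RW1/US1/PS0)
  ⇒ phys 0x1E28B  [2 reads]
#4 VA=0x321F31D (r,kernel):
  lvl0: tbl 0x11, slot 25 ⇒ 0x20007 (P1/RW1/US1/PS0)
  lvl1: tbl 0x20, slot 31 ⇒ 0x22007 (P1/RW1/US1/PS0)
  ⇒ phys 0x2231D  [2 reads]
#5 VA=0x2A00DE2 (r,kernel):
  lvl0: tbl 0x11, slot 21 ⇒ 0x7C002 (P0/RW1/US0/PS0)
  → PAGE_NOT_PRESENT  (1 entries read)
#6 VA=0x241C5DD (r,kernel):
  lvl0: tbl 0x11, slot 18 ⇒ 0x26007 (P1/RW1/US1/PS0)
  lvl1: tbl 0x26, slot 28 ⇒ 0x29007 (P1/RW1/US1/PS0)
  ⇒ phys 0x295DD  [2 reads]
#7 VA=0x2008FA (r,kernel):
  lvl0: tbl 0x11, slot 1 ⇒ 0x7D000 (P0/RW0/US0/PS0)
  → PAGE_NOT_PRESENT  (1 entries read)

TLB: [["0x81A", "0x15"], ["0x1A14", "0x1B"], ["0x3C06", "0x1E"], ["0x321F", "0x22"], ["0x241C", "0x29"]]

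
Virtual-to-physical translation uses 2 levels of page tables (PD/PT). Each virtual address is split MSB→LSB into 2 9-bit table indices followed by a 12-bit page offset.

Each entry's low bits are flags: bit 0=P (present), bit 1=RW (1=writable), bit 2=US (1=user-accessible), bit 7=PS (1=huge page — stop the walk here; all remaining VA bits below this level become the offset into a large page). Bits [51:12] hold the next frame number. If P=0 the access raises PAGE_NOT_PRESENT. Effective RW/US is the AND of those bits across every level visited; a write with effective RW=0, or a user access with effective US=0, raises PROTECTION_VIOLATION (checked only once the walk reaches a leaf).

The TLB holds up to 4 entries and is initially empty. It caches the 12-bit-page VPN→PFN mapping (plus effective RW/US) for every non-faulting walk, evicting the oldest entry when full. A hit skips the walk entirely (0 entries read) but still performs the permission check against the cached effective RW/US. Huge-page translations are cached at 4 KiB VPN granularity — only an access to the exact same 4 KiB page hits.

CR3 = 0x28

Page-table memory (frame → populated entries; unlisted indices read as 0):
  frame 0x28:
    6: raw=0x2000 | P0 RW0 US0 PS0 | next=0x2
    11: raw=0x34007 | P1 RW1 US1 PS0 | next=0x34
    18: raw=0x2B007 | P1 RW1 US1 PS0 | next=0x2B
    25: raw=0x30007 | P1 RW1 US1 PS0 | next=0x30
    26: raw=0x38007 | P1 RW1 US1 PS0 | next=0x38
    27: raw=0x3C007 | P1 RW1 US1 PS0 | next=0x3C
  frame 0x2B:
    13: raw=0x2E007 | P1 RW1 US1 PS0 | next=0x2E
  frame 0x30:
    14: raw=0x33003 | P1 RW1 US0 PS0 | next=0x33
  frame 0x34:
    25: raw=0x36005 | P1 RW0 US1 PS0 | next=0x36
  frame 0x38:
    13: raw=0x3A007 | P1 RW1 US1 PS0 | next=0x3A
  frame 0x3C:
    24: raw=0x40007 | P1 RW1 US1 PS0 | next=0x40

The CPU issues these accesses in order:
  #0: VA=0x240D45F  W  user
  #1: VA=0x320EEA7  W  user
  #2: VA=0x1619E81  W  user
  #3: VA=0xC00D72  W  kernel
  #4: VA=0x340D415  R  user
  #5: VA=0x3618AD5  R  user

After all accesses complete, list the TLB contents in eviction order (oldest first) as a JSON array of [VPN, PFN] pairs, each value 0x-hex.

Per-access translation:
#0 VA=0x240D45F (w,user):
  lvl0: tbl 0x28, slot 18 ⇒ 0x2B007 (P1/RW1/US1/PS0)
  lvl1: tbl 0x2B, slot 13 ⇒ 0x2E007 (P1/RW1/US1/PS0)
  → PA=0x2E45F  (2 entries read)
#1 VA=0x320EEA7 (w,user):
  lvl0: tbl 0x28, slot 25 ⇒ 0x30007 (P1/RW1/US1/PS0)
  lvl1: tbl 0x30, slot 14 ⇒ 0x33003 (P1/RW1/US0/PS0)
  ✗ PROTECTION_VIOLATION  [2 reads]
#2 VA=0x1619E81 (w,user):
  lvl0: tbl 0x28, slot 11 ⇒ 0x34007 (P1/RW1/US1/PS0)
  lvl1: tbl 0x34, slot 25 ⇒ 0x36005 (P1/RW0/US1/PS0)
  ✗ PROTECTION_VIOLATION  [2 reads]
#3 VA=0xC00D72 (w,kernel):
  lvl0: tbl 0x28, slot 6 ⇒ 0x2000 (P0/RW0/US0/PS0)
  ✗ PAGE_NOT_PRESENT  [1 reads]
#4 VA=0x340D415 (r,user):
  lvl0: tbl 0x28, slot 26 ⇒ 0x38007 (P1/RW1/US1/PS0)
  lvl1: tbl 0x38, slot 13 ⇒ 0x3A007 (P1/RW1/US1/PS0)
  → PA=0x3A415  (2 entries read)
#5 VA=0x3618AD5 (r,user):
  lvl0: tbl 0x28, slot 27 ⇒ 0x3C007 (P1/RW1/US1/PS0)
  lvl1: tbl 0x3C, slot 24 ⇒ 0x40007 (P1/RW1/US1/PS0)
  → PA=0x40AD5  (2 entries read)

TLB: [["0x240D", "0x2E"], ["0x340D", "0x3A"], ["0x3618", "0x40"]]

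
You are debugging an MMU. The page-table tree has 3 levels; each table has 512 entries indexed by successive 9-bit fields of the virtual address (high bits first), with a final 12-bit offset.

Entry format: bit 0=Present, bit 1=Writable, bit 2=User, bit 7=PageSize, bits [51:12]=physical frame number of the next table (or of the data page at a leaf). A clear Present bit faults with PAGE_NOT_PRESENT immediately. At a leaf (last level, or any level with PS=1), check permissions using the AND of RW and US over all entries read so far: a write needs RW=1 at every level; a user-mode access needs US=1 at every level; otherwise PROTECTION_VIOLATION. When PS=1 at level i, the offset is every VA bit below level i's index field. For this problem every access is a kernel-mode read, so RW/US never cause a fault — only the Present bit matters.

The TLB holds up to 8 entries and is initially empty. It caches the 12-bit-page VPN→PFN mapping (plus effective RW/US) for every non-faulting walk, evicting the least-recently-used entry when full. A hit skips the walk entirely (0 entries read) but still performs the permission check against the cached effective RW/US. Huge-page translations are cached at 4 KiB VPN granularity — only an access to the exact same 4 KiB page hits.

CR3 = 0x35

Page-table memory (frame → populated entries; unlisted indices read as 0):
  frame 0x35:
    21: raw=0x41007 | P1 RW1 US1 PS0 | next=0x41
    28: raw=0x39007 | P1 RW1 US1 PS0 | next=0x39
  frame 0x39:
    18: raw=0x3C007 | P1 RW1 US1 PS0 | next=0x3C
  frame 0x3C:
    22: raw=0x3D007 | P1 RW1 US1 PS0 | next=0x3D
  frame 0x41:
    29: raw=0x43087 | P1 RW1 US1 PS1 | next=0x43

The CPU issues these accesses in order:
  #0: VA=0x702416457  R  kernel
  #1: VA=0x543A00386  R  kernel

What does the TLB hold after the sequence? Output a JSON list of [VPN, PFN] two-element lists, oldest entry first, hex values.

Per-access translation:
#0 VA=0x702416457 (r,kernel):
  L0 @0x35[28] → 0x39007  P=1,RW=1,US=1,PS=0
  L1 @0x39[18] → 0x3C007  P=1,RW=1,US=1,PS=0
  L2 @0x3C[22] → 0x3D007  P=1,RW=1,US=1,PS=0
  ✓ 0x3D457  — 3 lookups
#1 VA=0x543A00386 (r,kernel):
  L0 @0x35[21] → 0x41007  P=1,RW=1,US=1,PS=0
  L1 @0x41[29] → 0x43087  P=1,RW=1,US=1,PS=1
  ✓ 0x43386 (huge @L1)  — 2 lookups

TLB: [["0x702416", "0x3D"], ["0x543A00", "0x43"]]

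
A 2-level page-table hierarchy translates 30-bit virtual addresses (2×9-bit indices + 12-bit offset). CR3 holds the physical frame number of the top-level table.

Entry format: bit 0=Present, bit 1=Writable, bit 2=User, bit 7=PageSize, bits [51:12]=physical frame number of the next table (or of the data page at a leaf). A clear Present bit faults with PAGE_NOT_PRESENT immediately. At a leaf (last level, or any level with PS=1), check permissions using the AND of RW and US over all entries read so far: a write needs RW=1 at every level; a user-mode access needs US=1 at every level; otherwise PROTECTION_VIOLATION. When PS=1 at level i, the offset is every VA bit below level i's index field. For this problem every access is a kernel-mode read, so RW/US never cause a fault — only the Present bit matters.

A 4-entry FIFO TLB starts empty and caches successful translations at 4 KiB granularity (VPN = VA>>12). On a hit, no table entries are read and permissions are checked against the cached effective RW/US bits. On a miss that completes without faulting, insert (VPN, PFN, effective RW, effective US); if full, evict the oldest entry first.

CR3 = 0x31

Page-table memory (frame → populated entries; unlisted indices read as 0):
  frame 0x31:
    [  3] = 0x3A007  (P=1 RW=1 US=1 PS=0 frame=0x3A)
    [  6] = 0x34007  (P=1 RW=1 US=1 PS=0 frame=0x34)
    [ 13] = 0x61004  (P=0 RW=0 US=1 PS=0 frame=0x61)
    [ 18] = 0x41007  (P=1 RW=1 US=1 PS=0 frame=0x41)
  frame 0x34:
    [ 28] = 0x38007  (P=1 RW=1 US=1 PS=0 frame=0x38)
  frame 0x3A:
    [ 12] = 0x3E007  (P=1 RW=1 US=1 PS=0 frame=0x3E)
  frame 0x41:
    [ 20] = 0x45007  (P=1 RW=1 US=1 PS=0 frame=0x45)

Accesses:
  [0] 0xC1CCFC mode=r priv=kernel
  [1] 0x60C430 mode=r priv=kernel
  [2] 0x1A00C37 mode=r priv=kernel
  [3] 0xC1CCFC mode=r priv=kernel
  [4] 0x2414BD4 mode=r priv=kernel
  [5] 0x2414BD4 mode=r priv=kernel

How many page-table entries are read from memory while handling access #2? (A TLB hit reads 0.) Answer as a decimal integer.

Per-access translation:
#0 VA=0xC1CCFC (r,kernel):
  L0: frame=0x31 idx=6 entry=0x34007 [P=1 RW=1 US=1 PS=0]
  L1: frame=0x34 idx=28 entry=0x38007 [P=1 RW=1 US=1 PS=0]
  ✓ 0x38CFC  — 2 lookups
#1 VA=0x60C430 (r,kernel):
  L0: frame=0x31 idx=3 entry=0x3A007 [P=1 RW=1 US=1 PS=0]
  L1: frame=0x3A idx=12 entry=0x3E007 [P=1 RW=1 US=1 PS=0]
  ✓ 0x3E430  — 2 lookups
#2 VA=0x1A00C37 (r,kernel):
  L0: frame=0x31 idx=13 entry=0x61004 [P=0 RW=0 US=1 PS=0]
  ✗ PAGE_NOT_PRESENT  [1 reads]
#3 VA=0xC1CCFC (r,kernel):
  TLB hit vpn=0xC1C → PA=0x38CFC
#4 VA=0x2414BD4 (r,kernel):
  L0: frame=0x31 idx=18 entry=0x41007 [P=1 RW=1 US=1 PS=0]
  L1: frame=0x41 idx=20 entry=0x45007 [P=1 RW=1 US=1 PS=0]
  ✓ 0x45BD4  — 2 lookups
#5 VA=0x2414BD4 (r,kernel):
  TLB hit vpn=0x2414 → PA=0x45BD4

Entries read for #2: 1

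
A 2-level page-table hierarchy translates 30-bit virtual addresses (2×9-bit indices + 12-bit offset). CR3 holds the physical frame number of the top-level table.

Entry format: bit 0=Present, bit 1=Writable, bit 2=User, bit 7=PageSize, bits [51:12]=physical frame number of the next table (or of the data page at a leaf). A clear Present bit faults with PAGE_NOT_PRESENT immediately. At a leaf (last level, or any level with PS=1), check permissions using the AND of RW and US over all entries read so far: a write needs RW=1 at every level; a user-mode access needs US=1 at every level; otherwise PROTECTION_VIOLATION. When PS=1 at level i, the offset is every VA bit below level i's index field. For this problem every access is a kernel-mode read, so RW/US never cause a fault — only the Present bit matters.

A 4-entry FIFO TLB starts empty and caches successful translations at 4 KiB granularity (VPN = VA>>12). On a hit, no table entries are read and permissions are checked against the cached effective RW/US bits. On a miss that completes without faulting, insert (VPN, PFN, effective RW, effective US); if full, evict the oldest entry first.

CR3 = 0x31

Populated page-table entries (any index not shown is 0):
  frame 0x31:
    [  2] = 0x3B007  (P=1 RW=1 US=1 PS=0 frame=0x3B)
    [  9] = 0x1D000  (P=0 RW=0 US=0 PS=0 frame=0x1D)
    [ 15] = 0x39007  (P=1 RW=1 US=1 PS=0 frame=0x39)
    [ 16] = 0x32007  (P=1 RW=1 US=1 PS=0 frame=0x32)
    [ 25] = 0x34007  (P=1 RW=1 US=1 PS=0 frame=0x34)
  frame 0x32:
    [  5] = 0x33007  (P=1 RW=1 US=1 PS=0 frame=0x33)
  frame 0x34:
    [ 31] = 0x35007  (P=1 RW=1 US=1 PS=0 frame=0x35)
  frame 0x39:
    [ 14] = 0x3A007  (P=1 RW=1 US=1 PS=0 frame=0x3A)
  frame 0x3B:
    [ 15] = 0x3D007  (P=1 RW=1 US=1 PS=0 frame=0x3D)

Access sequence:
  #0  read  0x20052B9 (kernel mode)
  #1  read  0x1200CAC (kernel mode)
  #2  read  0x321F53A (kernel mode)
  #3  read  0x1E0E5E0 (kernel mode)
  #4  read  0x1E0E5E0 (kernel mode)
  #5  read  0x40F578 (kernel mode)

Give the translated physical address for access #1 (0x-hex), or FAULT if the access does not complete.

Trace:
#0 VA=0x20052B9 (r,kernel):
  L0 @0x31[16] → 0x32007  P=1,RW=1,US=1,PS=0
  L1 @0x32[5] → 0x33007  P=1,RW=1,US=1,PS=0
  ✓ 0x332B9  — 2 lookups
#1 VA=0x1200CAC (r,kernel):
  L0 @0x31[9] → 0x1D000  P=0,RW=0,US=0,PS=0
  ✗ PAGE_NOT_PRESENT  [1 reads]
#2 VA=0x321F53A (r,kernel):
  L0 @0x31[25] → 0x34007  P=1,RW=1,US=1,PS=0
  L1 @0x34[31] → 0x35007  P=1,RW=1,US=1,PS=0
  ✓ 0x3553A  — 2 lookups
#3 VA=0x1E0E5E0 (r,kernel):
  L0 @0x31[15] → 0x39007  P=1,RW=1,US=1,PS=0
  L1 @0x39[14] → 0x3A007  P=1,RW=1,US=1,PS=0
  ✓ 0x3A5E0  — 2 lookups
#4 VA=0x1E0E5E0 (r,kernel):
  TLB hit vpn=0x1E0E → PA=0x3A5E0
#5 VA=0x40F578 (r,kernel):
  L0 @0x31[2] → 0x3B007  P=1,RW=1,US=1,PS=0
  L1 @0x3B[15] → 0x3D007  P=1,RW=1,US=1,PS=0
  ✓ 0x3D578  — 2 lookups

Access #1 PA: FAULT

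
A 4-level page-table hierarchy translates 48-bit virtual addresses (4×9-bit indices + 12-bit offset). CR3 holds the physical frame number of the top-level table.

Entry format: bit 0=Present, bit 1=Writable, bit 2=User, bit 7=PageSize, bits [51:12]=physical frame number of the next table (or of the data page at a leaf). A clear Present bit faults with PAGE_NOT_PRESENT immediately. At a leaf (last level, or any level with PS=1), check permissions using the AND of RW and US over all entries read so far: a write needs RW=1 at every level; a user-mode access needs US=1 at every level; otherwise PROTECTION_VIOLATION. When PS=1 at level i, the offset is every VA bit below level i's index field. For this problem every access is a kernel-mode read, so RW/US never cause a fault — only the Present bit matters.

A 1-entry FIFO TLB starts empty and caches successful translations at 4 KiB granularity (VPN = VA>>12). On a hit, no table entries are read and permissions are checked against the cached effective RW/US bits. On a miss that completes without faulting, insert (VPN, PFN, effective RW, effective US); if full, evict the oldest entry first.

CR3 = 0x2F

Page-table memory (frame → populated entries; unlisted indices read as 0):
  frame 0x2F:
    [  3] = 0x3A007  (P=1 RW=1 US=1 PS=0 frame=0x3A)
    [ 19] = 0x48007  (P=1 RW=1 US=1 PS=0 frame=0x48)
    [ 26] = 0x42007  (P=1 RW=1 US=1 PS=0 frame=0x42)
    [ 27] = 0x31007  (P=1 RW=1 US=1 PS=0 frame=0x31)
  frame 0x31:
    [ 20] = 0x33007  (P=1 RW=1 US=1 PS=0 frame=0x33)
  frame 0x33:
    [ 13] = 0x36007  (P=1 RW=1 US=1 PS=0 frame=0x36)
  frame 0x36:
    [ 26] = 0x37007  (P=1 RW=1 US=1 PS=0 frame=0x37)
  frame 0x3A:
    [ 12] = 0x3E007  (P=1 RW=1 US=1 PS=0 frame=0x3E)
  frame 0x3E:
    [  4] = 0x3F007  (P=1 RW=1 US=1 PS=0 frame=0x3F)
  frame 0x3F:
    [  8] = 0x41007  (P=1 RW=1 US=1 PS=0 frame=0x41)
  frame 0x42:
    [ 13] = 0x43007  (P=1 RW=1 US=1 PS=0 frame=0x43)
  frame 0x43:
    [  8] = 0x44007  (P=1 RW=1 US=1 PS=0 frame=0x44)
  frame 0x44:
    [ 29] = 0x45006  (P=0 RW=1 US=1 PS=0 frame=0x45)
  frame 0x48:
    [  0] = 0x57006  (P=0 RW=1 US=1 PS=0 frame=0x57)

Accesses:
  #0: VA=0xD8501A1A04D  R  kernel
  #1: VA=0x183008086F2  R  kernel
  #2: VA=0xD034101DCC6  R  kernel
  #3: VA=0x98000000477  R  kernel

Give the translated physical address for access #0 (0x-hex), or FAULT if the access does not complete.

Walk each access:
#0 VA=0xD8501A1A04D (r,kernel):
  lvl0: tbl 0x2F, slot 27 ⇒ 0x31007 (P1/RW1/US1/PS0)
  lvl1: tbl 0x31, slot 20 ⇒ 0x33007 (P1/RW1/US1/PS0)
  lvl2: tbl 0x33, slot 13 ⇒ 0x36007 (P1/RW1/US1/PS0)
  lvl3: tbl 0x36, slot 26 ⇒ 0x37007 (P1/RW1/US1/PS0)
  ✓ 0x3704D  — 4 lookups
#1 VA=0x183008086F2 (r,kernel):
  lvl0: tbl 0x2F, slot 3 ⇒ 0x3A007 (P1/RW1/US1/PS0)
  lvl1: tbl 0x3A, slot 12 ⇒ 0x3E007 (P1/RW1/US1/PS0)
  lvl2: tbl 0x3E, slot 4 ⇒ 0x3F007 (P1/RW1/US1/PS0)
  lvl3: tbl 0x3F, slot 8 ⇒ 0x41007 (P1/RW1/US1/PS0)
  ✓ 0x416F2  — 4 lookups
#2 VA=0xD034101DCC6 (r,kernel):
  lvl0: tbl 0x2F, slot 26 ⇒ 0x42007 (P1/RW1/US1/PS0)
  lvl1: tbl 0x42, slot 13 ⇒ 0x43007 (P1/RW1/US1/PS0)
  lvl2: tbl 0x43, slot 8 ⇒ 0x44007 (P1/RW1/US1/PS0)
  lvl3: tbl 0x44, slot 29 ⇒ 0x45006 (P0/RW1/US1/PS0)
  → PAGE_NOT_PRESENT  (4 entries read)
#3 VA=0x98000000477 (r,kernel):
  lvl0: tbl 0x2F, slot 19 ⇒ 0x48007 (P1/RW1/US1/PS0)
  lvl1: tbl 0x48, slot 0 ⇒ 0x57006 (P0/RW1/US1/PS0)
  → PAGE_NOT_PRESENT  (2 entries read)

Access #0 PA: 0x3704D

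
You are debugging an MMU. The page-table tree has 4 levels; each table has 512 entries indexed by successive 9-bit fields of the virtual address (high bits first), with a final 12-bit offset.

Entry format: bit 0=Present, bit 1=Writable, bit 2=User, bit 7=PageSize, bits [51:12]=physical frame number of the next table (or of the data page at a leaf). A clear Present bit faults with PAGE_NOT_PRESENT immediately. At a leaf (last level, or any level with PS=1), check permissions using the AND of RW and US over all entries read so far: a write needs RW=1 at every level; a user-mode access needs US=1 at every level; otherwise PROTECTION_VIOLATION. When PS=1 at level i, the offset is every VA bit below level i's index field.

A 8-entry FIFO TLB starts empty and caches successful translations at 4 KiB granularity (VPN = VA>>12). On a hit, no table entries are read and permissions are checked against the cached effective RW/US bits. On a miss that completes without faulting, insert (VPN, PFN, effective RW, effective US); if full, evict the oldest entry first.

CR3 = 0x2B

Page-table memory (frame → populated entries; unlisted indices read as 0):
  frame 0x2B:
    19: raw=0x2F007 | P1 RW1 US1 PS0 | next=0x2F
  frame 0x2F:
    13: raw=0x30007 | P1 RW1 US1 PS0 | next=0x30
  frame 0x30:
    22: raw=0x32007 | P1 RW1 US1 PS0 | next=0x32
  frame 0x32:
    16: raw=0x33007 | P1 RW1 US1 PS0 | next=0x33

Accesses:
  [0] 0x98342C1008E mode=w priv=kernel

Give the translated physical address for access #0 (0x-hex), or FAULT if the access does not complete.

Trace:
#0 VA=0x98342C1008E (w,kernel):
  L0 @0x2B[19] → 0x2F007  P=1,RW=1,US=1,PS=0
  L1 @0x2F[13] → 0x30007  P=1,RW=1,US=1,PS=0
  L2 @0x30[22] → 0x32007  P=1,RW=1,US=1,PS=0
  L3 @0x32[16] → 0x33007  P=1,RW=1,US=1,PS=0
  ⇒ phys 0x3308E  [4 reads]

Access #0 PA: 0x3308E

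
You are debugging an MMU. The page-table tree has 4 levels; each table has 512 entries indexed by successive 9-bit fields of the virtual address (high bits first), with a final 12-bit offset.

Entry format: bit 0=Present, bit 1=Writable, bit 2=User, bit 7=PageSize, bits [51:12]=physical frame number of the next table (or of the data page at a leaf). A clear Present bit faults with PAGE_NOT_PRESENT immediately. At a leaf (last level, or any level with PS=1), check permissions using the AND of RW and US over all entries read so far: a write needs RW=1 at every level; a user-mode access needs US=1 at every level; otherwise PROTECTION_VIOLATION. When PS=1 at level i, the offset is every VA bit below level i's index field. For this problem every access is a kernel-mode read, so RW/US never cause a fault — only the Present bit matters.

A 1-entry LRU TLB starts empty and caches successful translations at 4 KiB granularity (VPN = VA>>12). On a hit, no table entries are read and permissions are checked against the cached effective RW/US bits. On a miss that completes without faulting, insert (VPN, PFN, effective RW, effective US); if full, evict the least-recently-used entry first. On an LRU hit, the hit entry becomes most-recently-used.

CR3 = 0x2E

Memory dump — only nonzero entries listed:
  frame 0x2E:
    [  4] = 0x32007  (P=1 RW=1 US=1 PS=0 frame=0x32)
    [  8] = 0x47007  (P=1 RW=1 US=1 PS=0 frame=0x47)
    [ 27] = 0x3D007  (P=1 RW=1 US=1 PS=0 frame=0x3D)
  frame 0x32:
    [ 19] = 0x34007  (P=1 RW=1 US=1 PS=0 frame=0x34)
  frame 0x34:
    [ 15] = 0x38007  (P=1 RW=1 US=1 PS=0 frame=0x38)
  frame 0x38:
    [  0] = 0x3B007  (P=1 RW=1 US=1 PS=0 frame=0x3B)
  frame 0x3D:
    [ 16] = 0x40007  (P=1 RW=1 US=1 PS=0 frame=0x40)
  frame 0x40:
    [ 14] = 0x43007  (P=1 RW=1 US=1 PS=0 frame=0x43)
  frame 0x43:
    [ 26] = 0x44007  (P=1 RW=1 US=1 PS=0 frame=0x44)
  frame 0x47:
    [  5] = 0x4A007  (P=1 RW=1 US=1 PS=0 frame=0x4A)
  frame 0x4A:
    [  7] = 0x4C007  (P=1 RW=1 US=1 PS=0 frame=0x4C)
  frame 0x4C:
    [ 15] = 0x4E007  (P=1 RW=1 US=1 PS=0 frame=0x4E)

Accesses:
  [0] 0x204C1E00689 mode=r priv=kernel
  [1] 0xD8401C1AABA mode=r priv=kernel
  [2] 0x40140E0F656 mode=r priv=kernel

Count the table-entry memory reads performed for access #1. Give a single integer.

Walk each access:
#0 VA=0x204C1E00689 (r,kernel):
  [0] read 0x2E idx=4: raw=0x32007 flags P=1 W=1 U=1 S=0
  [1] read 0x32 idx=19: raw=0x34007 flags P=1 W=1 U=1 S=0
  [2] read 0x34 idx=15: raw=0x38007 flags P=1 W=1 U=1 S=0
  [3] read 0x38 idx=0: raw=0x3B007 flags P=1 W=1 U=1 S=0
  ✓ 0x3B689  — 4 lookups
#1 VA=0xD8401C1AABA (r,kernel):
  [0] read 0x2E idx=27: raw=0x3D007 flags P=1 W=1 U=1 S=0
  [1] read 0x3D idx=16: raw=0x40007 flags P=1 W=1 U=1 S=0
  [2] read 0x40 idx=14: raw=0x43007 flags P=1 W=1 U=1 S=0
  [3] read 0x43 idx=26: raw=0x44007 flags P=1 W=1 U=1 S=0
  ✓ 0x44ABA  — 4 lookups
#2 VA=0x40140E0F656 (r,kernel):
  [0] read 0x2E idx=8: raw=0x47007 flags P=1 W=1 U=1 S=0
  [1] read 0x47 idx=5: raw=0x4A007 flags P=1 W=1 U=1 S=0
  [2] read 0x4A idx=7: raw=0x4C007 flags P=1 W=1 U=1 S=0
  [3] read 0x4C idx=15: raw=0x4E007 flags P=1 W=1 U=1 S=0
  ✓ 0x4E656  — 4 lookups

Entries read for #1: 4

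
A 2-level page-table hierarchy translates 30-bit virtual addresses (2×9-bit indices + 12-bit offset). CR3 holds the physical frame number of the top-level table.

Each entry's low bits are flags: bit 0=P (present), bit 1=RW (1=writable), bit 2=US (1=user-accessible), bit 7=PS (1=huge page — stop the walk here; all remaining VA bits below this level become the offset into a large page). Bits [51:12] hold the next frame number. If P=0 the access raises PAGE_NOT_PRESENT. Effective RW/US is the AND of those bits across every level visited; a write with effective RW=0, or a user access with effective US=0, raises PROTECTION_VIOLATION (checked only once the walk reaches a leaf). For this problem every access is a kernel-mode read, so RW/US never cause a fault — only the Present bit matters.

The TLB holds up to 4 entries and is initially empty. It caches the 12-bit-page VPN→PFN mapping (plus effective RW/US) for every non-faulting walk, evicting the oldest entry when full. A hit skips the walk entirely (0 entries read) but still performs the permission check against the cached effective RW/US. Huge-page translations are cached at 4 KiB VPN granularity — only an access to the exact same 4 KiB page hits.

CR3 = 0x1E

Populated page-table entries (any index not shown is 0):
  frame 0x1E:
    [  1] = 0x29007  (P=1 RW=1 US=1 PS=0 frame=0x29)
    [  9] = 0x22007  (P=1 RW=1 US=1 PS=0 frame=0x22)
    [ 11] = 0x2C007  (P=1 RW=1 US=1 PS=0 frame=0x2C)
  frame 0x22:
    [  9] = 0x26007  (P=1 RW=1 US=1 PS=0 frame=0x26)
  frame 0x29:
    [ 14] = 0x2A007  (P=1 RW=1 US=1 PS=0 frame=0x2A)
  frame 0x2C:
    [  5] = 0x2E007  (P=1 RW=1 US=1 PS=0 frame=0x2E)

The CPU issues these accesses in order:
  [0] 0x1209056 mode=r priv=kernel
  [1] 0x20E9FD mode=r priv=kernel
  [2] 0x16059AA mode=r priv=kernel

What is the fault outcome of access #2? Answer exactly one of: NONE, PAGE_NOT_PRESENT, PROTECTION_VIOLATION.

Per-access translation:
#0 VA=0x1209056 (r,kernel):
  L0 @0x1E[9] → 0x22007  P=1,RW=1,US=1,PS=0
  L1 @0x22[9] → 0x26007  P=1,RW=1,US=1,PS=0
  ✓ 0x26056  — 2 lookups
#1 VA=0x20E9FD (r,kernel):
  L0 @0x1E[1] → 0x29007  P=1,RW=1,US=1,PS=0
  L1 @0x29[14] → 0x2A007  P=1,RW=1,US=1,PS=0
  ✓ 0x2A9FD  — 2 lookups
#2 VA=0x16059AA (r,kernel):
  L0 @0x1E[11] → 0x2C007  P=1,RW=1,US=1,PS=0
  L1 @0x2C[5] → 0x2E007  P=1,RW=1,US=1,PS=0
  ✓ 0x2E9AA  — 2 lookups

Access #2 fault: NONE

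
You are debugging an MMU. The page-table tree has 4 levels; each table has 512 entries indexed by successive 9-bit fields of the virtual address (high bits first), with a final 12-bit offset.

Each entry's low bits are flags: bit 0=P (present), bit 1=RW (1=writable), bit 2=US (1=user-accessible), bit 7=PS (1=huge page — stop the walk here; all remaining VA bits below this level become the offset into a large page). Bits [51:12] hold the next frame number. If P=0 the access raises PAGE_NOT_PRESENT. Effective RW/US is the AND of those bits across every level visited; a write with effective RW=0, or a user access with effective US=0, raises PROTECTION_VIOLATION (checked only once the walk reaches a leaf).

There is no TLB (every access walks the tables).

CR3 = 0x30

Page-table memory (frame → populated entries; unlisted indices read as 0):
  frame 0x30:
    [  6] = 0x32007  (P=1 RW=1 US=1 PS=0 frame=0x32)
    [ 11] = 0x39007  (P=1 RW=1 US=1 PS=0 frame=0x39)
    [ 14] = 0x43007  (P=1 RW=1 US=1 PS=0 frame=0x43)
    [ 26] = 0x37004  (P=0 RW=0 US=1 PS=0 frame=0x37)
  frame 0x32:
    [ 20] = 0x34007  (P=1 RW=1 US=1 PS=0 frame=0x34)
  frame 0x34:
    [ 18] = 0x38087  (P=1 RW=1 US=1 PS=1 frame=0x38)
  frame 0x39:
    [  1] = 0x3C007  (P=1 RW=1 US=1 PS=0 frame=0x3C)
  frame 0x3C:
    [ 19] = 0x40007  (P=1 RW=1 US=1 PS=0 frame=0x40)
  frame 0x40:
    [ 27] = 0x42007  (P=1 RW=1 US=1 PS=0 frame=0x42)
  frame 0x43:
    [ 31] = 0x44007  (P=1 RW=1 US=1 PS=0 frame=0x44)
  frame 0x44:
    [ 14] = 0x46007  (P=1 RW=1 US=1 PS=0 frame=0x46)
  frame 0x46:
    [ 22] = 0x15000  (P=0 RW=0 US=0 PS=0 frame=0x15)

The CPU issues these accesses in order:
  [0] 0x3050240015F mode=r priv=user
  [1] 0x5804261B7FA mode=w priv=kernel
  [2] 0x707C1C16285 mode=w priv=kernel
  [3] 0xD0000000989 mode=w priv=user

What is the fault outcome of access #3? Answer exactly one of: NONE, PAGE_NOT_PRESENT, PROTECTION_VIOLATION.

Per-access translation:
#0 VA=0x3050240015F (r,user):
  L0 @0x30[6] → 0x32007  P=1,RW=1,US=1,PS=0
  L1 @0x32[20] → 0x34007  P=1,RW=1,US=1,PS=0
  L2 @0x34[18] → 0x38087  P=1,RW=1,US=1,PS=1
  → PA=0x3815F (huge @L2)  (3 entries read)
#1 VA=0x5804261B7FA (w,kernel):
  L0 @0x30[11] → 0x39007  P=1,RW=1,US=1,PS=0
  L1 @0x39[1] → 0x3C007  P=1,RW=1,US=1,PS=0
  L2 @0x3C[19] → 0x40007  P=1,RW=1,US=1,PS=0
  L3 @0x40[27] → 0x42007  P=1,RW=1,US=1,PS=0
  → PA=0x427FA  (4 entries read)
#2 VA=0x707C1C16285 (w,kernel):
  L0 @0x30[14] → 0x43007  P=1,RW=1,US=1,PS=0
  L1 @0x43[31] → 0x44007  P=1,RW=1,US=1,PS=0
  L2 @0x44[14] → 0x46007  P=1,RW=1,US=1,PS=0
  L3 @0x46[22] → 0x15000  P=0,RW=0,US=0,PS=0
  ✗ PAGE_NOT_PRESENT  [4 reads]
#3 VA=0xD0000000989 (w,user):
  L0 @0x30[26] → 0x37004  P=0,RW=0,US=1,PS=0
  ✗ PAGE_NOT_PRESENT  [1 reads]

Access #3 fault: PAGE_NOT_PRESENT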